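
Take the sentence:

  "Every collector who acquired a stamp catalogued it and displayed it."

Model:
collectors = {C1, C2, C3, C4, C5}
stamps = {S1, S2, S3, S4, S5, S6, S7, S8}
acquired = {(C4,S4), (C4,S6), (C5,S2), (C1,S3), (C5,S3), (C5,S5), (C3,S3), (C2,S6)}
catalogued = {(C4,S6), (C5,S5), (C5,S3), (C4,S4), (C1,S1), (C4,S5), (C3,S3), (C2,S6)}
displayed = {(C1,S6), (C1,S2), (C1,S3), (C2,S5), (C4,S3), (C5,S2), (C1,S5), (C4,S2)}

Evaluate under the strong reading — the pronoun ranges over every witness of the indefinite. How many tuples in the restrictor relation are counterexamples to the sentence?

"it" takes "a stamp" as antecedent — a donkey pronoun bound across the clause boundary.
Strong reading: for every (c,s) with acquired(c,s), catalogued(c,s) ∧ displayed(c,s).
Restrictor pairs: (C1,S3) ✗  (C2,S6) ✗  (C3,S3) ✗  (C4,S4) ✗  (C4,S6) ✗  (C5,S2) ✗  (C5,S3) ✗  (C5,S5) ✗
Counterexamples (restrictor pairs failing the scope): 8.

8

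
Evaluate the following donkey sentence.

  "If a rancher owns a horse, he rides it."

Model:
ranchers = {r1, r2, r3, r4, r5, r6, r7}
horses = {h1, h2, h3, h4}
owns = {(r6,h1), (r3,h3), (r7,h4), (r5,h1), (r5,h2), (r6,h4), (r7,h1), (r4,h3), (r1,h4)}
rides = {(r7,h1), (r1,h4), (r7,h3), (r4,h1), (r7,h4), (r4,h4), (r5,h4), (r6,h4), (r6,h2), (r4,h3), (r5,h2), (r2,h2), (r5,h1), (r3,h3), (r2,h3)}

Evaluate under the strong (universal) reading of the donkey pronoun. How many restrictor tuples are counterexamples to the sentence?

1

"it" takes "a horse" as antecedent — a donkey pronoun bound across the clause boundary.
Strong reading: for every (r,h) with owns(r,h), rides(r,h).
Restrictor pairs: (r1,h4) ✓  (r3,h3) ✓  (r4,h3) ✓  (r5,h1) ✓  (r5,h2) ✓  (r6,h1) ✗  (r6,h4) ✓  (r7,h1) ✓  (r7,h4) ✓
Counterexamples (restrictor pairs failing the scope): 1.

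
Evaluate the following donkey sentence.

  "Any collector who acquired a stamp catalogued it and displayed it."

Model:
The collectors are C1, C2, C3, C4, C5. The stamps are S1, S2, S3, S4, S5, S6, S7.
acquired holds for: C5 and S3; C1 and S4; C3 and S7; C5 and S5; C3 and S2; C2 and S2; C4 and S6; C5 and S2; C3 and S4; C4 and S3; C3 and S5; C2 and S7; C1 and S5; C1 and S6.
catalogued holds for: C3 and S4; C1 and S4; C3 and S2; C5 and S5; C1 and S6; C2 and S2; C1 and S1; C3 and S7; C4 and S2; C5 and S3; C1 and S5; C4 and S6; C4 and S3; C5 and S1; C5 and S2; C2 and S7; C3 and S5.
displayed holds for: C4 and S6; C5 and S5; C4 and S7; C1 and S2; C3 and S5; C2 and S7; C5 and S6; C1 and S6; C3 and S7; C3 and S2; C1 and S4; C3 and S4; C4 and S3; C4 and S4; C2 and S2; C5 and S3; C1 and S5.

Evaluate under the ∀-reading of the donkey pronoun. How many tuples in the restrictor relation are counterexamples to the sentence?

1

"it" takes "a stamp" as antecedent — a donkey pronoun bound across the clause boundary.
Strong reading: for every (c,s) with acquired(c,s), catalogued(c,s) ∧ displayed(c,s).
Restrictor pairs: (C1,S4) ✓  (C1,S5) ✓  (C1,S6) ✓  (C2,S2) ✓  (C2,S7) ✓  (C3,S2) ✓  (C3,S4) ✓  (C3,S5) ✓  (C3,S7) ✓  (C4,S3) ✓  (C4,S6) ✓  (C5,S2) ✗  (C5,S3) ✓  (C5,S5) ✓
Counterexamples (restrictor pairs failing the scope): 1.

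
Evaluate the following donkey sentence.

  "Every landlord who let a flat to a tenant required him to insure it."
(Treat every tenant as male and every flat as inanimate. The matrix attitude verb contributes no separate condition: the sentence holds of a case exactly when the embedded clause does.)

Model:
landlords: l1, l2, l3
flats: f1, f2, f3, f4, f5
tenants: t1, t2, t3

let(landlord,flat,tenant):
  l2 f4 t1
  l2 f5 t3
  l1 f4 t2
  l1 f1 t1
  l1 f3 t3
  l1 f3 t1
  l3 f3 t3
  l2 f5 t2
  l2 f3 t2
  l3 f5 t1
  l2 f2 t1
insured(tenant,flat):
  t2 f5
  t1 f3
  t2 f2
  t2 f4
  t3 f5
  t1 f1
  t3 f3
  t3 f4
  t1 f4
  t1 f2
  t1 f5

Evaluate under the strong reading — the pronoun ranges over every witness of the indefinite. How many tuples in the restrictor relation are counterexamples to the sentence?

1

"him" takes "a tenant" as antecedent and "it" takes "a flat"; both are donkey pronouns co-varying with the restrictor.
Strong reading: for every (l,f,t) with let(l,f,t), insured(t,f).
Restrictor triples: (l1,f1,t1)→insured(t1,f1) ✓  (l1,f3,t1)→insured(t1,f3) ✓  (l1,f3,t3)→insured(t3,f3) ✓  (l1,f4,t2)→insured(t2,f4) ✓  (l2,f2,t1)→insured(t1,f2) ✓  (l2,f3,t2)→insured(t2,f3) ✗  (l2,f4,t1)→insured(t1,f4) ✓  (l2,f5,t2)→insured(t2,f5) ✓  (l2,f5,t3)→insured(t3,f5) ✓  (l3,f3,t3)→insured(t3,f3) ✓  (l3,f5,t1)→insured(t1,f5) ✓
Counterexamples (restrictor triples failing the scope): 1.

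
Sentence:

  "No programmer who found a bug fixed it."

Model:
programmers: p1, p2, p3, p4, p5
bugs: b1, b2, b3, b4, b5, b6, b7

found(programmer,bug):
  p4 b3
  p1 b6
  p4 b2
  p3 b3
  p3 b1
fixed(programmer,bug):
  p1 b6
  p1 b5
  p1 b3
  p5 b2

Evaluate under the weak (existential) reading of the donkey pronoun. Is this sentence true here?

False

"it" takes "a bug" as antecedent — a donkey pronoun bound across the clause boundary.
Truth condition: for no (p,b) with found(p,b) does fixed(p,b) hold.
Restrictor pairs — does the scope hold? (p1,b6):holds  (p3,b1):fails  (p3,b3):fails  (p4,b2):fails  (p4,b3):fails
Scope holds for 1 pair(s), so the sentence is false.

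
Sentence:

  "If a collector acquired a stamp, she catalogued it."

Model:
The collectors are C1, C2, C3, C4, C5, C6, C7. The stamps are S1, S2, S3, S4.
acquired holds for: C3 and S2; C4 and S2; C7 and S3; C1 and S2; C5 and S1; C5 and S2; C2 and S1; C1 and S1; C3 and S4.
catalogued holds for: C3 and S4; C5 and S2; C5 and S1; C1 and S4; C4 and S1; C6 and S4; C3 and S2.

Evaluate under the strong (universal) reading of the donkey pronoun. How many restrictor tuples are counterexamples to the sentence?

5

"it" takes "a stamp" as antecedent — a donkey pronoun bound across the clause boundary.
Strong reading: for every (c,s) with acquired(c,s), catalogued(c,s).
Restrictor pairs: (C1,S1) ✗  (C1,S2) ✗  (C2,S1) ✗  (C3,S2) ✓  (C3,S4) ✓  (C4,S2) ✗  (C5,S1) ✓  (C5,S2) ✓  (C7,S3) ✗
Counterexamples (restrictor pairs failing the scope): 5.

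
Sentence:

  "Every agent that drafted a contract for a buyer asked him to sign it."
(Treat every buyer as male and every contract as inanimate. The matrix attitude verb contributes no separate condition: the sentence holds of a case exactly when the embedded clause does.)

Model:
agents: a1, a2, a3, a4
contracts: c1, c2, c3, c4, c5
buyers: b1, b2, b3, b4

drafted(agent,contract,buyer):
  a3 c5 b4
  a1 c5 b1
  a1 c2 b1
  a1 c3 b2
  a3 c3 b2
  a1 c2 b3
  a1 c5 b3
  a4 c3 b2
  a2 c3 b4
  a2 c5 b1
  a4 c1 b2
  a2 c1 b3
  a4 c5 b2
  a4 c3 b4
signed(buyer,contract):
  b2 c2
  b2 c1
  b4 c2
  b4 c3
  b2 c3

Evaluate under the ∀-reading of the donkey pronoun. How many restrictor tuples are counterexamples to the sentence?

"him" takes "a buyer" as antecedent and "it" takes "a contract"; both are donkey pronouns co-varying with the restrictor.
Strong reading: for every (a,c,b) with drafted(a,c,b), signed(b,c).
Restrictor triples: (a1,c2,b1)→signed(b1,c2) ✗  (a1,c2,b3)→signed(b3,c2) ✗  (a1,c3,b2)→signed(b2,c3) ✓  (a1,c5,b1)→signed(b1,c5) ✗  (a1,c5,b3)→signed(b3,c5) ✗  (a2,c1,b3)→signed(b3,c1) ✗  (a2,c3,b4)→signed(b4,c3) ✓  (a2,c5,b1)→signed(b1,c5) ✗  (a3,c3,b2)→signed(b2,c3) ✓  (a3,c5,b4)→signed(b4,c5) ✗  (a4,c1,b2)→signed(b2,c1) ✓  (a4,c3,b2)→signed(b2,c3) ✓  (a4,c3,b4)→signed(b4,c3) ✓  (a4,c5,b2)→signed(b2,c5) ✗
Counterexamples (restrictor triples failing the scope): 8.

8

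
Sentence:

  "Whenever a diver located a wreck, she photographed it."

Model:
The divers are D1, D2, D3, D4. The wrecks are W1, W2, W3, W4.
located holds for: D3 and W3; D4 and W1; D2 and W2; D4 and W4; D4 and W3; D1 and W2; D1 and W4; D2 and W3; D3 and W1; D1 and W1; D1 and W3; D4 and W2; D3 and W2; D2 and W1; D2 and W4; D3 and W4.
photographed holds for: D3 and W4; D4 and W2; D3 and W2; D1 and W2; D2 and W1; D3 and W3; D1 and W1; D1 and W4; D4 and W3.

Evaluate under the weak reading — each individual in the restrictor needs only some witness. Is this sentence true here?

True

"it" takes "a wreck" as antecedent — a donkey pronoun bound across the clause boundary.
Weak reading: every diver d with some located-wreck has at least one located-wreck w such that photographed(d,w).
Per diver: D1:✓  D2:✓  D3:✓  D4:✓
Every diver in the restrictor has a witness.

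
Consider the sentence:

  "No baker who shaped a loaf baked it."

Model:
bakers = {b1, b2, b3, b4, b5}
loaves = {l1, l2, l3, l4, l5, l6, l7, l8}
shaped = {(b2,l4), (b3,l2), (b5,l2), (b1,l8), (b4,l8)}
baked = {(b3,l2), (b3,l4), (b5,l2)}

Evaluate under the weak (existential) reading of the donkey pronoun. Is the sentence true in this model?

False

"it" takes "a loaf" as antecedent — a donkey pronoun bound across the clause boundary.
Truth condition: for no (b,l) with shaped(b,l) does baked(b,l) hold.
Restrictor pairs — does the scope hold? (b1,l8):fails  (b2,l4):fails  (b3,l2):holds  (b4,l8):fails  (b5,l2):holds
Scope holds for 2 pair(s), so the sentence is false.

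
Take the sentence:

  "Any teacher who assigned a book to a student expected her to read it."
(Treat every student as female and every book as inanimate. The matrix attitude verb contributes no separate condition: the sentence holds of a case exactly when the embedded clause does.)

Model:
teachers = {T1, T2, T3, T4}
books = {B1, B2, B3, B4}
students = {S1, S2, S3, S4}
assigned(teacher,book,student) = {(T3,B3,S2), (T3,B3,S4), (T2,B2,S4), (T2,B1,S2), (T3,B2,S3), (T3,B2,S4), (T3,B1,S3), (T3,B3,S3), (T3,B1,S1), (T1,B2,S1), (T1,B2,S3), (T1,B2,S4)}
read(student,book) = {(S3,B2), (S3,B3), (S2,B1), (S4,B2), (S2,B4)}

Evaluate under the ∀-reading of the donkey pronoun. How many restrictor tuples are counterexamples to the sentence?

5

"her" takes "a student" as antecedent and "it" takes "a book"; both are donkey pronouns co-varying with the restrictor.
Strong reading: for every (t,b,s) with assigned(t,b,s), read(s,b).
Restrictor triples: (T1,B2,S1)→read(S1,B2) ✗  (T1,B2,S3)→read(S3,B2) ✓  (T1,B2,S4)→read(S4,B2) ✓  (T2,B1,S2)→read(S2,B1) ✓  (T2,B2,S4)→read(S4,B2) ✓  (T3,B1,S1)→read(S1,B1) ✗  (T3,B1,S3)→read(S3,B1) ✗  (T3,B2,S3)→read(S3,B2) ✓  (T3,B2,S4)→read(S4,B2) ✓  (T3,B3,S2)→read(S2,B3) ✗  (T3,B3,S3)→read(S3,B3) ✓  (T3,B3,S4)→read(S4,B3) ✗
Counterexamples (restrictor triples failing the scope): 5.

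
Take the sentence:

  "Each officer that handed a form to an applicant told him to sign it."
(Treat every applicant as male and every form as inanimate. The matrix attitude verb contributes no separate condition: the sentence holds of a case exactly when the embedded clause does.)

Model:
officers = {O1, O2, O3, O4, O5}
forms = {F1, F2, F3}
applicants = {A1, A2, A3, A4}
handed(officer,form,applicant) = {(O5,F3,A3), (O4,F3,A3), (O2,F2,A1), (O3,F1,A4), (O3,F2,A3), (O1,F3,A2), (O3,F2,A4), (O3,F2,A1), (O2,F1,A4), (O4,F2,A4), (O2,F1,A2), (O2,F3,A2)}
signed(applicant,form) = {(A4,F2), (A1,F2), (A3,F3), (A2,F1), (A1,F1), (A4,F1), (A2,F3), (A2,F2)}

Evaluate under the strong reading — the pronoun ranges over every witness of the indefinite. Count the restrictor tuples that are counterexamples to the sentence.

1

"him" takes "an applicant" as antecedent and "it" takes "a form"; both are donkey pronouns co-varying with the restrictor.
Strong reading: for every (o,f,a) with handed(o,f,a), signed(a,f).
Restrictor triples: (O1,F3,A2)→signed(A2,F3) ✓  (O2,F1,A2)→signed(A2,F1) ✓  (O2,F1,A4)→signed(A4,F1) ✓  (O2,F2,A1)→signed(A1,F2) ✓  (O2,F3,A2)→signed(A2,F3) ✓  (O3,F1,A4)→signed(A4,F1) ✓  (O3,F2,A1)→signed(A1,F2) ✓  (O3,F2,A3)→signed(A3,F2) ✗  (O3,F2,A4)→signed(A4,F2) ✓  (O4,F2,A4)→signed(A4,F2) ✓  (O4,F3,A3)→signed(A3,F3) ✓  (O5,F3,A3)→signed(A3,F3) ✓
Counterexamples (restrictor triples failing the scope): 1.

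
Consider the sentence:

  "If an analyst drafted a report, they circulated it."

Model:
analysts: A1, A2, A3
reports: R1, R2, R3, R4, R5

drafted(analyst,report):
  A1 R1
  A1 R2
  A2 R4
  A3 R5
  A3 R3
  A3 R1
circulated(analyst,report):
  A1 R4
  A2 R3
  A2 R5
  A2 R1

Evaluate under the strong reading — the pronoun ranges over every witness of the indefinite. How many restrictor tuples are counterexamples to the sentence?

6

"it" takes "a report" as antecedent — a donkey pronoun bound across the clause boundary.
Strong reading: for every (a,r) with drafted(a,r), circulated(a,r).
Restrictor pairs: (A1,R1) ✗  (A1,R2) ✗  (A2,R4) ✗  (A3,R1) ✗  (A3,R3) ✗  (A3,R5) ✗
Counterexamples (restrictor pairs failing the scope): 6.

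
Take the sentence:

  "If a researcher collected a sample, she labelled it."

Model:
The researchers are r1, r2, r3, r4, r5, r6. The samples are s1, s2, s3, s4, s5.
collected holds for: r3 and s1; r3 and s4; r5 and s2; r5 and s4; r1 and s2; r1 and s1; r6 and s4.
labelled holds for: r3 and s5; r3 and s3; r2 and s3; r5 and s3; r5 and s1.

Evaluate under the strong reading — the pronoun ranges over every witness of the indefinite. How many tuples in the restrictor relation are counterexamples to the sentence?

7

"it" takes "a sample" as antecedent — a donkey pronoun bound across the clause boundary.
Strong reading: for every (r,s) with collected(r,s), labelled(r,s).
Restrictor pairs: (r1,s1) ✗  (r1,s2) ✗  (r3,s1) ✗  (r3,s4) ✗  (r5,s2) ✗  (r5,s4) ✗  (r6,s4) ✗
Counterexamples (restrictor pairs failing the scope): 7.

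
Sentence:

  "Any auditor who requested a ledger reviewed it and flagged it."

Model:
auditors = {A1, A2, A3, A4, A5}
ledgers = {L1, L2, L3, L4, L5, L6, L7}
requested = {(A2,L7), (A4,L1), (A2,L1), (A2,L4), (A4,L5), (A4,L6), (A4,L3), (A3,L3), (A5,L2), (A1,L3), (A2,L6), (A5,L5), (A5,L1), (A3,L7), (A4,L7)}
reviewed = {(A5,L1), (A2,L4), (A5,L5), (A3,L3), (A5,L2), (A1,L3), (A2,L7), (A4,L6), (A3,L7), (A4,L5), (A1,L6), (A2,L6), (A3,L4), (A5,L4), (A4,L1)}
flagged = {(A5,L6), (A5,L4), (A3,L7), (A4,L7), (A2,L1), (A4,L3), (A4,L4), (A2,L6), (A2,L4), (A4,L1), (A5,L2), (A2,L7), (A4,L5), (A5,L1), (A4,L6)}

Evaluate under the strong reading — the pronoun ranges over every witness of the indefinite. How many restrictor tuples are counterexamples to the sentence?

"it" takes "a ledger" as antecedent — a donkey pronoun bound across the clause boundary.
Strong reading: for every (a,l) with requested(a,l), reviewed(a,l) ∧ flagged(a,l).
Restrictor pairs: (A1,L3) ✗  (A2,L1) ✗  (A2,L4) ✓  (A2,L6) ✓  (A2,L7) ✓  (A3,L3) ✗  (A3,L7) ✓  (A4,L1) ✓  (A4,L3) ✗  (A4,L5) ✓  (A4,L6) ✓  (A4,L7) ✗  (A5,L1) ✓  (A5,L2) ✓  (A5,L5) ✗
Counterexamples (restrictor pairs failing the scope): 6.

6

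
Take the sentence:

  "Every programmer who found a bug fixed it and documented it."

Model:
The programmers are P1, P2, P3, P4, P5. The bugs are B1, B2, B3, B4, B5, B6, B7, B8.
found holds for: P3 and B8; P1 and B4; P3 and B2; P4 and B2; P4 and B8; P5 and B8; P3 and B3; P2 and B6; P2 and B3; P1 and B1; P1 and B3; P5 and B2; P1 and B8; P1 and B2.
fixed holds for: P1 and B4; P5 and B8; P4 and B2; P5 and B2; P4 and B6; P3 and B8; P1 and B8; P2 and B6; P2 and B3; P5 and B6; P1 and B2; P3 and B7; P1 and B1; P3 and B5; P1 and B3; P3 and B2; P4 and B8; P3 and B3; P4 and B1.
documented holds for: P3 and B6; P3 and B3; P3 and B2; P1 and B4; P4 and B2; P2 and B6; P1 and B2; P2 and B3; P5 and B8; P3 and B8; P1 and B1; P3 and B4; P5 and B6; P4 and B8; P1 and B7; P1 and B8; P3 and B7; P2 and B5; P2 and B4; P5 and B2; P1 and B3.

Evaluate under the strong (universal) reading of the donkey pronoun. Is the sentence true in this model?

True

"it" takes "a bug" as antecedent — a donkey pronoun bound across the clause boundary.
Strong reading: for every (p,b) with found(p,b), fixed(p,b) ∧ documented(p,b).
Restrictor pairs: (P1,B1) ✓  (P1,B2) ✓  (P1,B3) ✓  (P1,B4) ✓  (P1,B8) ✓  (P2,B3) ✓  (P2,B6) ✓  (P3,B2) ✓  (P3,B3) ✓  (P3,B8) ✓  (P4,B2) ✓  (P4,B8) ✓  (P5,B2) ✓  (P5,B8) ✓
Every restrictor pair satisfies the scope.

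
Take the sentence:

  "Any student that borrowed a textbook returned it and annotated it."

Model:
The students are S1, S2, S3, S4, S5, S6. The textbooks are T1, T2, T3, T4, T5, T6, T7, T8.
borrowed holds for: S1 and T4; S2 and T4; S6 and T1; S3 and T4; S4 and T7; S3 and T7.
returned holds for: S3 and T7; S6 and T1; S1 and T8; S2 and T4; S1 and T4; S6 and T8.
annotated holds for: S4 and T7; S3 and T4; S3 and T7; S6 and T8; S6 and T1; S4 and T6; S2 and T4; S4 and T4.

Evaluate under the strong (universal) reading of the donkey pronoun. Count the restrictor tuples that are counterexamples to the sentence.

"it" takes "a textbook" as antecedent — a donkey pronoun bound across the clause boundary.
Strong reading: for every (s,t) with borrowed(s,t), returned(s,t) ∧ annotated(s,t).
Restrictor pairs: (S1,T4) ✗  (S2,T4) ✓  (S3,T4) ✗  (S3,T7) ✓  (S4,T7) ✗  (S6,T1) ✓
Counterexamples (restrictor pairs failing the scope): 3.

3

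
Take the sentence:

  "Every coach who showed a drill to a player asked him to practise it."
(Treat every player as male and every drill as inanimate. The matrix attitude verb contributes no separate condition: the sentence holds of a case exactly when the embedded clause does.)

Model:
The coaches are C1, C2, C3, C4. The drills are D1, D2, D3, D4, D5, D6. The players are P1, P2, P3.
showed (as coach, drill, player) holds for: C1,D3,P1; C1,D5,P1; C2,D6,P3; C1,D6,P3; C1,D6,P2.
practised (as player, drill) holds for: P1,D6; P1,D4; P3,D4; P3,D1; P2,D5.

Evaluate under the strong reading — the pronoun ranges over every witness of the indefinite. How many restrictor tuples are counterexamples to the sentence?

"him" takes "a player" as antecedent and "it" takes "a drill"; both are donkey pronouns co-varying with the restrictor.
Strong reading: for every (c,d,p) with showed(c,d,p), practised(p,d).
Restrictor triples: (C1,D3,P1)→practised(P1,D3) ✗  (C1,D5,P1)→practised(P1,D5) ✗  (C1,D6,P2)→practised(P2,D6) ✗  (C1,D6,P3)→practised(P3,D6) ✗  (C2,D6,P3)→practised(P3,D6) ✗
Counterexamples (restrictor triples failing the scope): 5.

5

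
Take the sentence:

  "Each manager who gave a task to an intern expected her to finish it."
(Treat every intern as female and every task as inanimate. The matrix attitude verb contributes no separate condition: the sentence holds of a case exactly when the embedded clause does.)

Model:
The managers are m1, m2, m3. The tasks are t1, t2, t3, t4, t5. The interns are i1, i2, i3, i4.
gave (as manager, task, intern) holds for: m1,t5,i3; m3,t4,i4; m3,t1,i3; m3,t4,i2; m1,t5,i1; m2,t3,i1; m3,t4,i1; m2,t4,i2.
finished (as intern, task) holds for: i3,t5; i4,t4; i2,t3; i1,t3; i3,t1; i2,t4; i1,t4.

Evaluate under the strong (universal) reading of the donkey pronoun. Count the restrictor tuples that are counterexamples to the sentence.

"her" takes "an intern" as antecedent and "it" takes "a task"; both are donkey pronouns co-varying with the restrictor.
Strong reading: for every (m,t,i) with gave(m,t,i), finished(i,t).
Restrictor triples: (m1,t5,i1)→finished(i1,t5) ✗  (m1,t5,i3)→finished(i3,t5) ✓  (m2,t3,i1)→finished(i1,t3) ✓  (m2,t4,i2)→finished(i2,t4) ✓  (m3,t1,i3)→finished(i3,t1) ✓  (m3,t4,i1)→finished(i1,t4) ✓  (m3,t4,i2)→finished(i2,t4) ✓  (m3,t4,i4)→finished(i4,t4) ✓
Counterexamples (restrictor triples failing the scope): 1.

1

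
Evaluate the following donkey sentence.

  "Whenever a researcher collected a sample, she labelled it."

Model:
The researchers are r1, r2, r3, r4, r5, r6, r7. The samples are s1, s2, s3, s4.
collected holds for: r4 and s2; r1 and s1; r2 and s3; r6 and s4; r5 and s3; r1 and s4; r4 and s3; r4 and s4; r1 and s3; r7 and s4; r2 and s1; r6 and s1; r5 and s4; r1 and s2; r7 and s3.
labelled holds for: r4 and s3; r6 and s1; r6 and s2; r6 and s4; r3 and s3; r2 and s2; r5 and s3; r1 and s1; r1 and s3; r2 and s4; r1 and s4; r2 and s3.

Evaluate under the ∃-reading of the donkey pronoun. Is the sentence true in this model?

False

"it" takes "a sample" as antecedent — a donkey pronoun bound across the clause boundary.
Weak reading: every researcher r with some collected-sample has at least one collected-sample s such that labelled(r,s).
Per researcher: r1:✓  r2:✓  r4:✓  r5:✓  r6:✓  r7:✗
r7 has no witness among its collected-samples.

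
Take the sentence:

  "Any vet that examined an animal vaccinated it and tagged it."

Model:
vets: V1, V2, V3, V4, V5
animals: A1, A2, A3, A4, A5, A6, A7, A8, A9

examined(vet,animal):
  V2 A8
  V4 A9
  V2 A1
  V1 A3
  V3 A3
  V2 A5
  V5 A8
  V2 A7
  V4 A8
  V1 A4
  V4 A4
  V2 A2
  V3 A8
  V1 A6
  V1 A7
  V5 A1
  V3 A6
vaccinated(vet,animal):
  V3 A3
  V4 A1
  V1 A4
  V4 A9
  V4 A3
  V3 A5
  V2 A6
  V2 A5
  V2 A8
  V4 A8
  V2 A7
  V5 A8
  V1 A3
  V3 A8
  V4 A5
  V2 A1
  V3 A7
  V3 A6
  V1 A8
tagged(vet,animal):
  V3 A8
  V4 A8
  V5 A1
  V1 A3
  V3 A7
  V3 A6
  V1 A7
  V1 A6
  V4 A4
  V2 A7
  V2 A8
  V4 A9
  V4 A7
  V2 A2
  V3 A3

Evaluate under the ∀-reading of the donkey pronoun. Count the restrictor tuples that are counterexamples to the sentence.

"it" takes "an animal" as antecedent — a donkey pronoun bound across the clause boundary.
Strong reading: for every (v,a) with examined(v,a), vaccinated(v,a) ∧ tagged(v,a).
Restrictor pairs: (V1,A3) ✓  (V1,A4) ✗  (V1,A6) ✗  (V1,A7) ✗  (V2,A1) ✗  (V2,A2) ✗  (V2,A5) ✗  (V2,A7) ✓  (V2,A8) ✓  (V3,A3) ✓  (V3,A6) ✓  (V3,A8) ✓  (V4,A4) ✗  (V4,A8) ✓  (V4,A9) ✓  (V5,A1) ✗  (V5,A8) ✗
Counterexamples (restrictor pairs failing the scope): 9.

9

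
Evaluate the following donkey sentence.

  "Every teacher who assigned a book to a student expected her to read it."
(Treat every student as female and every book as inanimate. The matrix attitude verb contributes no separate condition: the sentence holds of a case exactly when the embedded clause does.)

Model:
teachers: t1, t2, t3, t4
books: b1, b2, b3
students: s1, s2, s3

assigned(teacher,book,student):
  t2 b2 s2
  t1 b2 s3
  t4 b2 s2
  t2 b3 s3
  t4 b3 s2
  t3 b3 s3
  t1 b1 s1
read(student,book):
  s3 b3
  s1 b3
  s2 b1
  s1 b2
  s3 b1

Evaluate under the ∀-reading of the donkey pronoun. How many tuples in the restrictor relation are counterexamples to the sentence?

"her" takes "a student" as antecedent and "it" takes "a book"; both are donkey pronouns co-varying with the restrictor.
Strong reading: for every (t,b,s) with assigned(t,b,s), read(s,b).
Restrictor triples: (t1,b1,s1)→read(s1,b1) ✗  (t1,b2,s3)→read(s3,b2) ✗  (t2,b2,s2)→read(s2,b2) ✗  (t2,b3,s3)→read(s3,b3) ✓  (t3,b3,s3)→read(s3,b3) ✓  (t4,b2,s2)→read(s2,b2) ✗  (t4,b3,s2)→read(s2,b3) ✗
Counterexamples (restrictor triples failing the scope): 5.

5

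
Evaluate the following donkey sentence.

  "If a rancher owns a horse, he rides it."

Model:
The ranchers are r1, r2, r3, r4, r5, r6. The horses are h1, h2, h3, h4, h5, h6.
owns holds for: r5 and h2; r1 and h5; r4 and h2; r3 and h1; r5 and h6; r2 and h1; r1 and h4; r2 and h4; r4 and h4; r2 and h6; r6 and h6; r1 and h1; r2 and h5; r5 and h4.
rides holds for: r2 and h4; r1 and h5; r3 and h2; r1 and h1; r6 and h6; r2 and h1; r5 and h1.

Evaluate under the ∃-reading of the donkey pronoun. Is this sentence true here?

False

"it" takes "a horse" as antecedent — a donkey pronoun bound across the clause boundary.
Weak reading: every rancher r with some owns-horse has at least one owns-horse h such that rides(r,h).
Per rancher: r1:✓  r2:✓  r3:✗  r4:✗  r5:✗  r6:✓
r3 has no witness among its owns-horses.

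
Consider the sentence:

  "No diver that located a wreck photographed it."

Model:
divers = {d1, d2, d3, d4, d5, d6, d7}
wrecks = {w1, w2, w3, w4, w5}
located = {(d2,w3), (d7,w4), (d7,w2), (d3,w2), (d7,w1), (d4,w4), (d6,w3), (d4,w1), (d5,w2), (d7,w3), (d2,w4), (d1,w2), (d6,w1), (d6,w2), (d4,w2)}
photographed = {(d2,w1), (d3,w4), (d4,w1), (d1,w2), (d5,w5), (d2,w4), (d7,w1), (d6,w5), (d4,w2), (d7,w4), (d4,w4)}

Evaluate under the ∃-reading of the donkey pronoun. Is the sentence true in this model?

"it" takes "a wreck" as antecedent — a donkey pronoun bound across the clause boundary.
Truth condition: for no (d,w) with located(d,w) does photographed(d,w) hold.
Restrictor pairs — does the scope hold? (d1,w2):holds  (d2,w3):fails  (d2,w4):holds  (d3,w2):fails  (d4,w1):holds  (d4,w2):holds  (d4,w4):holds  (d5,w2):fails  (d6,w1):fails  (d6,w2):fails  (d6,w3):fails  (d7,w1):holds  (d7,w2):fails  (d7,w3):fails  (d7,w4):holds
Scope holds for 7 pair(s), so the sentence is false.

False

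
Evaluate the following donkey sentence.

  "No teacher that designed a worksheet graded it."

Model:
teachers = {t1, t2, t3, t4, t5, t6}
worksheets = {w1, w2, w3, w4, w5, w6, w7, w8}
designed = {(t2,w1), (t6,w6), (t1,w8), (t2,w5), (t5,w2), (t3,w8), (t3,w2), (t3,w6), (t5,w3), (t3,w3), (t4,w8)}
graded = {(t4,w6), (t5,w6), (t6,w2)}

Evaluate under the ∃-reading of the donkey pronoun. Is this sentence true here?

"it" takes "a worksheet" as antecedent — a donkey pronoun bound across the clause boundary.
Truth condition: for no (t,w) with designed(t,w) does graded(t,w) hold.
Restrictor pairs — does the scope hold? (t1,w8):fails  (t2,w1):fails  (t2,w5):fails  (t3,w2):fails  (t3,w3):fails  (t3,w6):fails  (t3,w8):fails  (t4,w8):fails  (t5,w2):fails  (t5,w3):fails  (t6,w6):fails
Scope holds for no restrictor pair, so the sentence is true.

True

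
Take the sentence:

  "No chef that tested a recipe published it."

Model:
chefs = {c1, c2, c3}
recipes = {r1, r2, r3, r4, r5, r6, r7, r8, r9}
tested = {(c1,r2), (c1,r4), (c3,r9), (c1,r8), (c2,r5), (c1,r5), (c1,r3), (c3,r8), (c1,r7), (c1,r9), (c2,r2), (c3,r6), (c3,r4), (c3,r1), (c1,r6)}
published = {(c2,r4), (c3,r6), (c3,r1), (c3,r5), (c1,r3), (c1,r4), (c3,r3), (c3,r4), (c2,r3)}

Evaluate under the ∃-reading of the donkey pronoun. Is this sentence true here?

False

"it" takes "a recipe" as antecedent — a donkey pronoun bound across the clause boundary.
Truth condition: for no (c,r) with tested(c,r) does published(c,r) hold.
Restrictor pairs — does the scope hold? (c1,r2):fails  (c1,r3):holds  (c1,r4):holds  (c1,r5):fails  (c1,r6):fails  (c1,r7):fails  (c1,r8):fails  (c1,r9):fails  (c2,r2):fails  (c2,r5):fails  (c3,r1):holds  (c3,r4):holds  (c3,r6):holds  (c3,r8):fails  (c3,r9):fails
Scope holds for 5 pair(s), so the sentence is false.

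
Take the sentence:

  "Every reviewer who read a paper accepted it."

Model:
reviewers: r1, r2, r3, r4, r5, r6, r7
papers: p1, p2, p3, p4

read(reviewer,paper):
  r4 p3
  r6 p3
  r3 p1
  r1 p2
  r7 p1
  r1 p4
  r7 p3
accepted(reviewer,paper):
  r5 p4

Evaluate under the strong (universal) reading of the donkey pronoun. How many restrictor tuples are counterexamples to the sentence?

"it" takes "a paper" as antecedent — a donkey pronoun bound across the clause boundary.
Strong reading: for every (r,p) with read(r,p), accepted(r,p).
Restrictor pairs: (r1,p2) ✗  (r1,p4) ✗  (r3,p1) ✗  (r4,p3) ✗  (r6,p3) ✗  (r7,p1) ✗  (r7,p3) ✗
Counterexamples (restrictor pairs failing the scope): 7.

7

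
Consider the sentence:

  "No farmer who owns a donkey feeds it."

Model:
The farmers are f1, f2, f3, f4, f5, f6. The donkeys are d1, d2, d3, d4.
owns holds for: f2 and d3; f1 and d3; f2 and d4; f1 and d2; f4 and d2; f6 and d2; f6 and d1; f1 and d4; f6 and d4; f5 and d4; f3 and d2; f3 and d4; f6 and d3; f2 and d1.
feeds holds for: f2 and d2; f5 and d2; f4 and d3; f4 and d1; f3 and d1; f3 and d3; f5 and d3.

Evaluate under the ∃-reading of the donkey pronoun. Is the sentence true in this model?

True

"it" takes "a donkey" as antecedent — a donkey pronoun bound across the clause boundary.
Truth condition: for no (f,d) with owns(f,d) does feeds(f,d) hold.
Restrictor pairs — does the scope hold? (f1,d2):fails  (f1,d3):fails  (f1,d4):fails  (f2,d1):fails  (f2,d3):fails  (f2,d4):fails  (f3,d2):fails  (f3,d4):fails  (f4,d2):fails  (f5,d4):fails  (f6,d1):fails  (f6,d2):fails  (f6,d3):fails  (f6,d4):fails
Scope holds for no restrictor pair, so the sentence is true.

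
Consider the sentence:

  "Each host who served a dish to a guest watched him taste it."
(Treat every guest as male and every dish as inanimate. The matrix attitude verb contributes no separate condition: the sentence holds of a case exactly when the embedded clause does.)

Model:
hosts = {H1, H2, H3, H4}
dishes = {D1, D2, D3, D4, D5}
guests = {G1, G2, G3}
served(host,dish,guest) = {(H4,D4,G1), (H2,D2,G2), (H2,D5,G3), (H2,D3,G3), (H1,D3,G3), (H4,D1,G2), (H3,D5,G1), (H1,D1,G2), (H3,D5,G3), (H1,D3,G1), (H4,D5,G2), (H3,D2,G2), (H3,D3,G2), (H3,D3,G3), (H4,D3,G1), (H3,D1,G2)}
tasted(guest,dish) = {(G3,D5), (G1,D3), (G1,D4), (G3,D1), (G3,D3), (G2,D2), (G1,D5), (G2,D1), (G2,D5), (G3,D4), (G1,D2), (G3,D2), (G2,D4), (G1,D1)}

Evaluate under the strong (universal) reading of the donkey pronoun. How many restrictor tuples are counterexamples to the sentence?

1

"him" takes "a guest" as antecedent and "it" takes "a dish"; both are donkey pronouns co-varying with the restrictor.
Strong reading: for every (h,d,g) with served(h,d,g), tasted(g,d).
Restrictor triples: (H1,D1,G2)→tasted(G2,D1) ✓  (H1,D3,G1)→tasted(G1,D3) ✓  (H1,D3,G3)→tasted(G3,D3) ✓  (H2,D2,G2)→tasted(G2,D2) ✓  (H2,D3,G3)→tasted(G3,D3) ✓  (H2,D5,G3)→tasted(G3,D5) ✓  (H3,D1,G2)→tasted(G2,D1) ✓  (H3,D2,G2)→tasted(G2,D2) ✓  (H3,D3,G2)→tasted(G2,D3) ✗  (H3,D3,G3)→tasted(G3,D3) ✓  (H3,D5,G1)→tasted(G1,D5) ✓  (H3,D5,G3)→tasted(G3,D5) ✓  (H4,D1,G2)→tasted(G2,D1) ✓  (H4,D3,G1)→tasted(G1,D3) ✓  (H4,D4,G1)→tasted(G1,D4) ✓  (H4,D5,G2)→tasted(G2,D5) ✓
Counterexamples (restrictor triples failing the scope): 1.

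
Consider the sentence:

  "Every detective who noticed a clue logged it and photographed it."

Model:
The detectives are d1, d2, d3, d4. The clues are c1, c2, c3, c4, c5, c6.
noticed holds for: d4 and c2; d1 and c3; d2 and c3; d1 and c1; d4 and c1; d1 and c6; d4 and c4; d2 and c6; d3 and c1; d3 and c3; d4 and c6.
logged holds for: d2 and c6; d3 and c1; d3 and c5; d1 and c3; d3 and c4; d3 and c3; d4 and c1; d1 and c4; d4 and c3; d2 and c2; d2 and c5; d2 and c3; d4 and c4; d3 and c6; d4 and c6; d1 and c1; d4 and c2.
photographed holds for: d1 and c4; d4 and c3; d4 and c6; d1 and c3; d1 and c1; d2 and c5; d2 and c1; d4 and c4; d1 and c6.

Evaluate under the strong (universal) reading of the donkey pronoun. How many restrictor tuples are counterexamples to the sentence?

"it" takes "a clue" as antecedent — a donkey pronoun bound across the clause boundary.
Strong reading: for every (d,c) with noticed(d,c), logged(d,c) ∧ photographed(d,c).
Restrictor pairs: (d1,c1) ✓  (d1,c3) ✓  (d1,c6) ✗  (d2,c3) ✗  (d2,c6) ✗  (d3,c1) ✗  (d3,c3) ✗  (d4,c1) ✗  (d4,c2) ✗  (d4,c4) ✓  (d4,c6) ✓
Counterexamples (restrictor pairs failing the scope): 7.

7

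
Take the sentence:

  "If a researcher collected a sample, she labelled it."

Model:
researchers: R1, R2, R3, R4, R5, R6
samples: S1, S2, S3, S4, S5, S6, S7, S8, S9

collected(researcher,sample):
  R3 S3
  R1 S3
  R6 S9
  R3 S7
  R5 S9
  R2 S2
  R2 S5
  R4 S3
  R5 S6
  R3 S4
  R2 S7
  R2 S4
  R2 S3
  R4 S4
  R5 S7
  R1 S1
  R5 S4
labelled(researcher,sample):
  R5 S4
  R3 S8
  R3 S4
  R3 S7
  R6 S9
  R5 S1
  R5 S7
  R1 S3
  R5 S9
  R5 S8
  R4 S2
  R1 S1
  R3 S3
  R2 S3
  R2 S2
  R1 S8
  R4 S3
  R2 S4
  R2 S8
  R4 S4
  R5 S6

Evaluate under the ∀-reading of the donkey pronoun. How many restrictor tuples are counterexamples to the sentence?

"it" takes "a sample" as antecedent — a donkey pronoun bound across the clause boundary.
Strong reading: for every (r,s) with collected(r,s), labelled(r,s).
Restrictor pairs: (R1,S1) ✓  (R1,S3) ✓  (R2,S2) ✓  (R2,S3) ✓  (R2,S4) ✓  (R2,S5) ✗  (R2,S7) ✗  (R3,S3) ✓  (R3,S4) ✓  (R3,S7) ✓  (R4,S3) ✓  (R4,S4) ✓  (R5,S4) ✓  (R5,S6) ✓  (R5,S7) ✓  (R5,S9) ✓  (R6,S9) ✓
Counterexamples (restrictor pairs failing the scope): 2.

2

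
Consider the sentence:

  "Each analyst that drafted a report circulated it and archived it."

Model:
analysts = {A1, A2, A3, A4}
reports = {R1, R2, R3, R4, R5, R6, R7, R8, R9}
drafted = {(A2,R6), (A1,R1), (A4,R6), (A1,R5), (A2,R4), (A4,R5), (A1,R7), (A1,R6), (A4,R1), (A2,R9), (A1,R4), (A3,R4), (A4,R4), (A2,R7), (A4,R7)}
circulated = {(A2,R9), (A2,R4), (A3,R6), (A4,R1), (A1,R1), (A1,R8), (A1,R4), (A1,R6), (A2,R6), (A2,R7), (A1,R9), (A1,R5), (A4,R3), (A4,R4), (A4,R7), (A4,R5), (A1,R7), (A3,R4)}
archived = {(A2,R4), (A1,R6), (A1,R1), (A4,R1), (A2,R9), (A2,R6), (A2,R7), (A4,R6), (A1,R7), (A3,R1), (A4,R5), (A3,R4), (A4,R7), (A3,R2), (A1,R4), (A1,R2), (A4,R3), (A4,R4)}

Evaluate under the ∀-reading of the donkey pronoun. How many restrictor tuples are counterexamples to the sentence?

2

"it" takes "a report" as antecedent — a donkey pronoun bound across the clause boundary.
Strong reading: for every (a,r) with drafted(a,r), circulated(a,r) ∧ archived(a,r).
Restrictor pairs: (A1,R1) ✓  (A1,R4) ✓  (A1,R5) ✗  (A1,R6) ✓  (A1,R7) ✓  (A2,R4) ✓  (A2,R6) ✓  (A2,R7) ✓  (A2,R9) ✓  (A3,R4) ✓  (A4,R1) ✓  (A4,R4) ✓  (A4,R5) ✓  (A4,R6) ✗  (A4,R7) ✓
Counterexamples (restrictor pairs failing the scope): 2.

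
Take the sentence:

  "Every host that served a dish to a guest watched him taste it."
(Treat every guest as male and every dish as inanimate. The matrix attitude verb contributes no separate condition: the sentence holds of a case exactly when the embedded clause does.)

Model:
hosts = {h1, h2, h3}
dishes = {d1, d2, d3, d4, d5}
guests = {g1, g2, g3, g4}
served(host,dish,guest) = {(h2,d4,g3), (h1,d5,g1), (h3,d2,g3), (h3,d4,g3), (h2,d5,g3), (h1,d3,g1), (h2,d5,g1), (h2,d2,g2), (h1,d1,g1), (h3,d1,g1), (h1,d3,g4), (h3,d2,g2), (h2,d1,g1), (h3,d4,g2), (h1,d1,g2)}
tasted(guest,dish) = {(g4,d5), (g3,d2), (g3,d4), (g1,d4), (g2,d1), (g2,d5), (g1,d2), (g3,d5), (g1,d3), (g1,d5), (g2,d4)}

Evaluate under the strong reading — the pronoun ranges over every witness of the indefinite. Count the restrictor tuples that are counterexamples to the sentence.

"him" takes "a guest" as antecedent and "it" takes "a dish"; both are donkey pronouns co-varying with the restrictor.
Strong reading: for every (h,d,g) with served(h,d,g), tasted(g,d).
Restrictor triples: (h1,d1,g1)→tasted(g1,d1) ✗  (h1,d1,g2)→tasted(g2,d1) ✓  (h1,d3,g1)→tasted(g1,d3) ✓  (h1,d3,g4)→tasted(g4,d3) ✗  (h1,d5,g1)→tasted(g1,d5) ✓  (h2,d1,g1)→tasted(g1,d1) ✗  (h2,d2,g2)→tasted(g2,d2) ✗  (h2,d4,g3)→tasted(g3,d4) ✓  (h2,d5,g1)→tasted(g1,d5) ✓  (h2,d5,g3)→tasted(g3,d5) ✓  (h3,d1,g1)→tasted(g1,d1) ✗  (h3,d2,g2)→tasted(g2,d2) ✗  (h3,d2,g3)→tasted(g3,d2) ✓  (h3,d4,g2)→tasted(g2,d4) ✓  (h3,d4,g3)→tasted(g3,d4) ✓
Counterexamples (restrictor triples failing the scope): 6.

6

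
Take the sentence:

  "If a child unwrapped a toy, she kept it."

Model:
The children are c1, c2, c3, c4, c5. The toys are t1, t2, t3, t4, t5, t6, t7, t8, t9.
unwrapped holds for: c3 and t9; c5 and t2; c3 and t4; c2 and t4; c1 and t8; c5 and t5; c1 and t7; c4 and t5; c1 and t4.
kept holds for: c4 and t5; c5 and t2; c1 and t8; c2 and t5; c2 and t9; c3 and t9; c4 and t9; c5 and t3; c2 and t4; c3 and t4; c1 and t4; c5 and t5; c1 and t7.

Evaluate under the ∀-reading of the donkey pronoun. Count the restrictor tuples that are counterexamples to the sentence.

0

"it" takes "a toy" as antecedent — a donkey pronoun bound across the clause boundary.
Strong reading: for every (c,t) with unwrapped(c,t), kept(c,t).
Restrictor pairs: (c1,t4) ✓  (c1,t7) ✓  (c1,t8) ✓  (c2,t4) ✓  (c3,t4) ✓  (c3,t9) ✓  (c4,t5) ✓  (c5,t2) ✓  (c5,t5) ✓
Counterexamples (restrictor pairs failing the scope): 0.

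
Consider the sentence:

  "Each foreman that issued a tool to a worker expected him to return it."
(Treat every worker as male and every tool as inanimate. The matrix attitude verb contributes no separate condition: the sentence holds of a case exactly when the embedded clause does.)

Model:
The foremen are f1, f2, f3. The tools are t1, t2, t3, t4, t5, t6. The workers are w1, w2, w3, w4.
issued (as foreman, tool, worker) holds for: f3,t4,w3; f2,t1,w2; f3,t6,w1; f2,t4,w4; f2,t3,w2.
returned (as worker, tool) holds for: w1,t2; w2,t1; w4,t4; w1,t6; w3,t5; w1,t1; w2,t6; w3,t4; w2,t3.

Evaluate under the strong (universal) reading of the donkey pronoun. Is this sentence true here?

True

"him" takes "a worker" as antecedent and "it" takes "a tool"; both are donkey pronouns co-varying with the restrictor.
Strong reading: for every (f,t,w) with issued(f,t,w), returned(w,t).
Restrictor triples: (f2,t1,w2)→returned(w2,t1) ✓  (f2,t3,w2)→returned(w2,t3) ✓  (f2,t4,w4)→returned(w4,t4) ✓  (f3,t4,w3)→returned(w3,t4) ✓  (f3,t6,w1)→returned(w1,t6) ✓
Every restrictor triple satisfies the scope.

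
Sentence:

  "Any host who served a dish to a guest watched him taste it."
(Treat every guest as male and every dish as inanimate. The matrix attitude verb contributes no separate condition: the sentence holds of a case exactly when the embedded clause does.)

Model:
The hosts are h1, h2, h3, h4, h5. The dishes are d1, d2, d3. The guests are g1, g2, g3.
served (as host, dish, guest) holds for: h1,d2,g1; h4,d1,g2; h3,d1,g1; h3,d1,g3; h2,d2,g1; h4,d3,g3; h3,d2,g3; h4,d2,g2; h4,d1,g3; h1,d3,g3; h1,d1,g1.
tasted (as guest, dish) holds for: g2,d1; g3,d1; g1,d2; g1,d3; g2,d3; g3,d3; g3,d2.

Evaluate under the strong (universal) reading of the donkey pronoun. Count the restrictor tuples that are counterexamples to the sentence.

"him" takes "a guest" as antecedent and "it" takes "a dish"; both are donkey pronouns co-varying with the restrictor.
Strong reading: for every (h,d,g) with served(h,d,g), tasted(g,d).
Restrictor triples: (h1,d1,g1)→tasted(g1,d1) ✗  (h1,d2,g1)→tasted(g1,d2) ✓  (h1,d3,g3)→tasted(g3,d3) ✓  (h2,d2,g1)→tasted(g1,d2) ✓  (h3,d1,g1)→tasted(g1,d1) ✗  (h3,d1,g3)→tasted(g3,d1) ✓  (h3,d2,g3)→tasted(g3,d2) ✓  (h4,d1,g2)→tasted(g2,d1) ✓  (h4,d1,g3)→tasted(g3,d1) ✓  (h4,d2,g2)→tasted(g2,d2) ✗  (h4,d3,g3)→tasted(g3,d3) ✓
Counterexamples (restrictor triples failing the scope): 3.

3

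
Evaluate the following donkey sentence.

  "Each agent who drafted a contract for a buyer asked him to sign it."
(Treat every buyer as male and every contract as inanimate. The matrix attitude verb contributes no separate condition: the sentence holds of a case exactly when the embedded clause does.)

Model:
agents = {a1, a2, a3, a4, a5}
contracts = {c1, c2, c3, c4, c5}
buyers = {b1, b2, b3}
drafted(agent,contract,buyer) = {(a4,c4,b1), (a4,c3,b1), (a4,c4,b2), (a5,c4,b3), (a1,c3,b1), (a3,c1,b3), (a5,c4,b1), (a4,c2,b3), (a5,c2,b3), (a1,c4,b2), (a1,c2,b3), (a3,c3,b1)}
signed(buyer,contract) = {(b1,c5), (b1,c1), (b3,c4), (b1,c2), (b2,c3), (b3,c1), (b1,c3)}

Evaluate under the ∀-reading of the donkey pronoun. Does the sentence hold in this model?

False

"him" takes "a buyer" as antecedent and "it" takes "a contract"; both are donkey pronouns co-varying with the restrictor.
Strong reading: for every (a,c,b) with drafted(a,c,b), signed(b,c).
Restrictor triples: (a1,c2,b3)→signed(b3,c2) ✗  (a1,c3,b1)→signed(b1,c3) ✓  (a1,c4,b2)→signed(b2,c4) ✗  (a3,c1,b3)→signed(b3,c1) ✓  (a3,c3,b1)→signed(b1,c3) ✓  (a4,c2,b3)→signed(b3,c2) ✗  (a4,c3,b1)→signed(b1,c3) ✓  (a4,c4,b1)→signed(b1,c4) ✗  (a4,c4,b2)→signed(b2,c4) ✗  (a5,c2,b3)→signed(b3,c2) ✗  (a5,c4,b1)→signed(b1,c4) ✗  (a5,c4,b3)→signed(b3,c4) ✓
Counterexample: (a1,c2,b3) — signed(b3,c2) does not hold.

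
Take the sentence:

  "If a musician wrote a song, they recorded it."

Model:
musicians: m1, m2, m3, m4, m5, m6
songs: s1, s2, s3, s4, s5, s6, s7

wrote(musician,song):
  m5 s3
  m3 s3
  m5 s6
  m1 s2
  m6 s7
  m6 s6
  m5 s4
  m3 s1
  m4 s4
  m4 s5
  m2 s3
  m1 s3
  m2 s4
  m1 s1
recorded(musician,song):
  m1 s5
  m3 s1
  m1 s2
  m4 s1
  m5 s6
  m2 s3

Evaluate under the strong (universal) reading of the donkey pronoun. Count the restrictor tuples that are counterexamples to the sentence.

10

"it" takes "a song" as antecedent — a donkey pronoun bound across the clause boundary.
Strong reading: for every (m,s) with wrote(m,s), recorded(m,s).
Restrictor pairs: (m1,s1) ✗  (m1,s2) ✓  (m1,s3) ✗  (m2,s3) ✓  (m2,s4) ✗  (m3,s1) ✓  (m3,s3) ✗  (m4,s4) ✗  (m4,s5) ✗  (m5,s3) ✗  (m5,s4) ✗  (m5,s6) ✓  (m6,s6) ✗  (m6,s7) ✗
Counterexamples (restrictor pairs failing the scope): 10.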